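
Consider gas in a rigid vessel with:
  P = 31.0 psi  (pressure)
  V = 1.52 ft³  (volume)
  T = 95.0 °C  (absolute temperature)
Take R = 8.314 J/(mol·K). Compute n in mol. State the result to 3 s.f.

3.01 mol

Rearranging PV = nRT for n: n = PV/(RT).
P = 31.0 psi = 2.137×10^5 Pa; V = 1.52 ft³ = 0.04304 m³; T = 95.0 °C = 368.1 K; R = 8.314 J/(mol·K).
n = 3.006 mol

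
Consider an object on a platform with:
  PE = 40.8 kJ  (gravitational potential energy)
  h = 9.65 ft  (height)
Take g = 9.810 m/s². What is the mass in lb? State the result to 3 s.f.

Rearranging PE = m·g·h for m: m = PE/(g·h).
PE = 40.8 kJ = 40800 J; h = 9.65 ft = 2.941 m; g = 9.810 m/s².
m = 1414 kg
1414 kg × (1 lb / 0.4536 kg) = 3117 lb

3120 lb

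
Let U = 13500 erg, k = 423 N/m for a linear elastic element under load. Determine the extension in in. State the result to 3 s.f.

0.0995 in

Solving U = ½k·x² for x: x = √(2U/k).
U = 13500 erg = 0.001350 J; k = 423 N/m.
x = 0.002526 m
0.002526 m × (1 in / 0.02540 m) = 0.09947 in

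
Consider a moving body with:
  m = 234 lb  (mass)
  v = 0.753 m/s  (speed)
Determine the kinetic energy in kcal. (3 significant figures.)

Directly: KE = ½mv².
m = 234 lb = 106.1 kg; v = 0.753 m/s.
KE = 30.09 J  (the unit combination reduces to kg·m²/s² = J)
30.09 J × (1 kcal / 4184 J) = 0.007192 kcal

0.00719 kcal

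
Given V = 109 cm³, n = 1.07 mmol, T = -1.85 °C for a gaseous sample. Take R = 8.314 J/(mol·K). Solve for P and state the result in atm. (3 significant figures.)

From the ideal-gas law: P = nRT/V.
V = 109 cm³ = 1.090×10^-4 m³; n = 1.07 mmol = 0.001070 mol; T = -1.85 °C = 271.3 K; R = 8.314 J/(mol·K).
P = 22142 Pa  (the unit combination reduces to kg/(m·s²) = Pa)
22142 Pa × (1 atm / 1.013×10^5 Pa) = 0.2185 atm

0.219 atm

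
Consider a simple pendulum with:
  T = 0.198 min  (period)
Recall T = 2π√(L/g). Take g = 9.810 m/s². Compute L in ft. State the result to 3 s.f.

115 ft

Solving T = 2π√(L/g) for L: L = g·(T/2π)².
T = 0.198 min = 11.88 s; g = 9.810 m/s².
L = 35.07 m
35.07 m × (1 ft / 0.3048 m) = 115.1 ft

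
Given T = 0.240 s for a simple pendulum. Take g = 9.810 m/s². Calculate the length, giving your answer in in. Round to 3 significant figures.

Solving T = 2π√(L/g) for L: L = g·(T/2π)².
T = 0.240 s; g = 9.810 m/s².
L = 0.01431 m
0.01431 m × (1 in / 0.02540 m) = 0.5635 in

0.564 in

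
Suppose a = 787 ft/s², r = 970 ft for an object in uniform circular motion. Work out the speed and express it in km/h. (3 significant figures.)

959 km/h

Rearranging a = v²/r for v: v = √(a·r).
a = 787 ft/s² = 239.9 m/s²; r = 970 ft = 295.7 m.
v = 266.3 m/s
266.3 m/s × (1 km/h / 0.2778 m/s) = 958.7 km/h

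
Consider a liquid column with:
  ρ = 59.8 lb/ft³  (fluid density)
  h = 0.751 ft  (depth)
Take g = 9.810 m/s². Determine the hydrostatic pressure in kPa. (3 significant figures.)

Directly: P = ρgh.
ρ = 59.8 lb/ft³ = 957.9 kg/m³; h = 0.751 ft = 0.2289 m; g = 9.810 m/s².
P = 2151 Pa  (the unit combination reduces to kg/(m·s²) = Pa)
2151 Pa × (1 kPa / 1000 Pa) = 2.151 kPa

2.15 kPa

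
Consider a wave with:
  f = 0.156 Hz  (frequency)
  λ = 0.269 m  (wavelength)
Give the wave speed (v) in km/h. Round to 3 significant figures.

0.151 km/h

v is given directly by: v = fλ.
f = 0.156 Hz; λ = 0.269 m.
v = 0.04196 m/s
0.04196 m/s × (1 km/h / 0.2778 m/s) = 0.1511 km/h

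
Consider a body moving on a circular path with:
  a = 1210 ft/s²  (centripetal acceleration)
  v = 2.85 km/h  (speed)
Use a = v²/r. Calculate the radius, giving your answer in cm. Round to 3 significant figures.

Solving a = v²/r for r: r = v²/a.
a = 1210 ft/s² = 368.8 m/s²; v = 2.85 km/h = 0.7917 m/s.
r = 0.001699 m
0.001699 m × (1 cm / 0.01000 m) = 0.1699 cm

0.170 cm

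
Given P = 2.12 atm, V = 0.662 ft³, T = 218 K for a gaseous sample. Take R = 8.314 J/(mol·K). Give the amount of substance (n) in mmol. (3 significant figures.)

Rearranging PV = nRT for n: n = PV/(RT).
P = 2.12 atm = 2.148×10^5 Pa; V = 0.662 ft³ = 0.01875 m³; T = 218 K; R = 8.314 J/(mol·K).
n = 2.222 mol
2.222 mol × (1 mmol / 0.001000 mol) = 2222 mmol

2220 mmol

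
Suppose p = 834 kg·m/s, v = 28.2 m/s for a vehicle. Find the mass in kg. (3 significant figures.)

29.6 kg

Rearranging: m = p/v.
p = 834 kg·m/s; v = 28.2 m/s.
m = 29.57 kg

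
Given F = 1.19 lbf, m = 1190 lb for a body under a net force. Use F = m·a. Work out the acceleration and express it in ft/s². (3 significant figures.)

From Newton's second law: a = F/m.
F = 1.19 lbf = 5.293 N; m = 1190 lb = 539.8 kg.
a = 0.009807 m/s²
0.009807 m/s² × (1 ft/s² / 0.3048 m/s²) = 0.03217 ft/s²

0.0322 ft/s²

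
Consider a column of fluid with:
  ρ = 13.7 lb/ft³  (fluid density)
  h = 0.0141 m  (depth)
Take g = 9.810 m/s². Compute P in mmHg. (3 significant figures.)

P is given directly by: P = ρgh.
ρ = 13.7 lb/ft³ = 219.5 kg/m³; h = 0.0141 m; g = 9.810 m/s².
P = 30.35 Pa  (the unit combination reduces to kg/(m·s²) = Pa)
30.35 Pa × (1 mmHg / 133.3 Pa) = 0.2277 mmHg

0.228 mmHg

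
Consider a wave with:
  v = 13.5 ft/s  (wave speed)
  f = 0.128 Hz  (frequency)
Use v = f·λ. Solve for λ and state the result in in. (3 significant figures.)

Solving v = f·λ for λ: λ = v/f.
v = 13.5 ft/s = 4.115 m/s; f = 0.128 Hz.
λ = 32.15 m
32.15 m × (1 in / 0.02540 m) = 1266 in

1270 in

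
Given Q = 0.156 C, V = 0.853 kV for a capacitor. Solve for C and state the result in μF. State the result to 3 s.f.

183 μF

C is given directly by: C = Q/V.
Q = 0.156 C; V = 0.853 kV = 853.0 V.
C = 1.829×10^-4 F
1.829×10^-4 F × (1 μF / 1.000×10^-6 F) = 182.9 μF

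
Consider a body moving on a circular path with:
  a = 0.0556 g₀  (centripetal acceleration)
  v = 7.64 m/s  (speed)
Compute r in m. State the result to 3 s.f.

Solving a = v²/r for r: r = v²/a.
a = 0.0556 g₀ = 0.5452 m/s²; v = 7.64 m/s.
r = 107.1 m

107 m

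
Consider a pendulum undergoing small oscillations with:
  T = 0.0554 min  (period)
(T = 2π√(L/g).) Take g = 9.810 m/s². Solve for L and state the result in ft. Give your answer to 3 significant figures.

9.01 ft

Rearranging T = 2π√(L/g) for L: L = g·(T/2π)².
T = 0.0554 min = 3.324 s; g = 9.810 m/s².
L = 2.746 m
2.746 m × (1 ft / 0.3048 m) = 9.008 ft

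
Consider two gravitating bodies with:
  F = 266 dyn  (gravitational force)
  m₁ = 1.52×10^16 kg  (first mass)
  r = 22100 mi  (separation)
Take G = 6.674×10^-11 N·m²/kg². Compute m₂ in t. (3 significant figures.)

Rearranging: m₂ = F·r²/(G·m₁).
F = 266 dyn = 0.002660 N; m₁ = 1.52×10^16 kg; r = 22100 mi = 3.557×10^7 m; G = 6.674×10^-11 N·m²/kg².
m₂ = 3.317×10^6 kg
3.317×10^6 kg × (1 t / 1000 kg) = 3317 t

3320 t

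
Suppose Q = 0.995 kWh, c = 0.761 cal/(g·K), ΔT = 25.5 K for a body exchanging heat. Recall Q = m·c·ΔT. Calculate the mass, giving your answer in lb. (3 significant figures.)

Solving Q = m·c·ΔT for m: m = Q/(c·ΔT).
Q = 0.995 kWh = 3.582×10^6 J; c = 0.761 cal/(g·K) = 3184 J/(kg·K); ΔT = 25.5 K.
m = 44.12 kg
44.12 kg × (1 lb / 0.4536 kg) = 97.26 lb

97.3 lb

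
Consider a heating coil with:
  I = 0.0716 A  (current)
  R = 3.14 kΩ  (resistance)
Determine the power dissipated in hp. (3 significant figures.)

Directly: P = I²R.
I = 0.0716 A; R = 3.14 kΩ = 3140 Ω.
P = 16.10 W  (the unit combination reduces to kg·m²/s³ = W)
16.10 W × (1 hp / 745.7 W) = 0.02159 hp

0.0216 hp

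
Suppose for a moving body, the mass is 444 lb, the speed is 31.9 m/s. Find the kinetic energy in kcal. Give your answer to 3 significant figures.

24.5 kcal

KE is given directly by: KE = ½mv².
m = 444 lb = 201.4 kg; v = 31.9 m/s.
KE = 1.025×10^5 J
1.025×10^5 J × (1 kcal / 4184 J) = 24.49 kcal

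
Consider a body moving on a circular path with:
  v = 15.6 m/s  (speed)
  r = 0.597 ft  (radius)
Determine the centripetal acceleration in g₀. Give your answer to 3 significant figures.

Directly: a = v²/r.
v = 15.6 m/s; r = 0.597 ft = 0.1820 m.
a = 1337 m/s²
1337 m/s² × (1 g₀ / 9.807 m/s²) = 136.4 g₀

136 g₀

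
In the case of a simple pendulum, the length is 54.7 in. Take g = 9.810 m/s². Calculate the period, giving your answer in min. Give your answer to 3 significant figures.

T is given directly by: T = 2π√(L/g).
L = 54.7 in = 1.389 m; g = 9.810 m/s².
T = 2.365 s
2.365 s × (1 min / 60.00 s) = 0.03941 min

0.0394 min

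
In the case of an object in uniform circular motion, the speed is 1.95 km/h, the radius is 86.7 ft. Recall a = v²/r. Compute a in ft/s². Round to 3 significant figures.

0.0364 ft/s²

a is given directly by: a = v²/r.
v = 1.95 km/h = 0.5417 m/s; r = 86.7 ft = 26.43 m.
a = 0.01110 m/s²
0.01110 m/s² × (1 ft/s² / 0.3048 m/s²) = 0.03643 ft/s²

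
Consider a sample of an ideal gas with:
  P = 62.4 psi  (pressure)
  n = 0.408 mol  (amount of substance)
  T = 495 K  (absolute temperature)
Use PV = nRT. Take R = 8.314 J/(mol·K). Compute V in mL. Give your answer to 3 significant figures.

3900 mL

Rearranging: V = nRT/P.
P = 62.4 psi = 4.302×10^5 Pa; n = 0.408 mol; T = 495 K; R = 8.314 J/(mol·K).
V = 0.003903 m³
0.003903 m³ × (1 mL / 1.000×10^-6 m³) = 3903 mL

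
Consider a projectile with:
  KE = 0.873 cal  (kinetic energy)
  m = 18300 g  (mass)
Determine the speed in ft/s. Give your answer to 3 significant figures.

2.07 ft/s

Rearranging KE = ½mv² for v: v = √(2·KE/m).
KE = 0.873 cal = 3.653 J; m = 18300 g = 18.30 kg.
v = 0.6318 m/s
0.6318 m/s × (1 ft/s / 0.3048 m/s) = 2.073 ft/s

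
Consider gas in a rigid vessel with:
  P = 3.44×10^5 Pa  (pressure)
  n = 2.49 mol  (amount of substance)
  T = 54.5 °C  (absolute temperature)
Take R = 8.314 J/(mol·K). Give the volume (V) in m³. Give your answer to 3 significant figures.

0.0197 m³

From the ideal-gas law: V = nRT/P.
P = 3.44×10^5 Pa; n = 2.49 mol; T = 54.5 °C = 327.6 K; R = 8.314 J/(mol·K).
V = 0.01972 m³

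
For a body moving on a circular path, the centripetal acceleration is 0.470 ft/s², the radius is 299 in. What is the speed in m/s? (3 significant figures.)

Rearranging: v = √(a·r).
a = 0.470 ft/s² = 0.1433 m/s²; r = 299 in = 7.595 m.
v = 1.043 m/s

1.04 m/s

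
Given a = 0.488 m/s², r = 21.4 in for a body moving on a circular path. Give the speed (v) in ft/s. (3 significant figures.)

Rearranging a = v²/r for v: v = √(a·r).
a = 0.488 m/s²; r = 21.4 in = 0.5436 m.
v = 0.5150 m/s
0.5150 m/s × (1 ft/s / 0.3048 m/s) = 1.690 ft/s

1.69 ft/s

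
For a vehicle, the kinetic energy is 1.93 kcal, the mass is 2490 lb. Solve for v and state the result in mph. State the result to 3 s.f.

8.46 mph

Rearranging KE = ½mv² for v: v = √(2·KE/m).
KE = 1.93 kcal = 8075 J; m = 2490 lb = 1129 kg.
v = 3.781 m/s
3.781 m/s × (1 mph / 0.4470 m/s) = 8.459 mph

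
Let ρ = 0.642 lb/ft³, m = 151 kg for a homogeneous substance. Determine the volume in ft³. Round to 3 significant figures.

519 ft³

Solving ρ = m/V for V: V = m/ρ.
ρ = 0.642 lb/ft³ = 10.28 kg/m³; m = 151 kg.
V = 14.68 m³
14.68 m³ × (1 ft³ / 0.02832 m³) = 518.5 ft³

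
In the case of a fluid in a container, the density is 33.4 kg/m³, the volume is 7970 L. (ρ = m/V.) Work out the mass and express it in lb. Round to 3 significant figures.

Solving ρ = m/V for m: m = ρV.
ρ = 33.4 kg/m³; V = 7970 L = 7.970 m³.
m = 266.2 kg
266.2 kg × (1 lb / 0.4536 kg) = 586.9 lb

587 lb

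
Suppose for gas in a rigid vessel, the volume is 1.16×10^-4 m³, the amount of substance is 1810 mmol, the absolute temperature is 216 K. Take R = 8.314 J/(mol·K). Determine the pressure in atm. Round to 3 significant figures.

277 atm

P is given directly by: P = nRT/V.
V = 1.16×10^-4 m³; n = 1810 mmol = 1.810 mol; T = 216 K; R = 8.314 J/(mol·K).
P = 2.802×10^7 Pa  (the unit combination reduces to kg/(m·s²) = Pa)
2.802×10^7 Pa × (1 atm / 1.013×10^5 Pa) = 276.5 atm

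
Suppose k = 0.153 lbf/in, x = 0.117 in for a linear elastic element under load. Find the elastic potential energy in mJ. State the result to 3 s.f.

U is given directly by: U = ½kx².
k = 0.153 lbf/in = 26.79 N/m; x = 0.117 in = 0.002972 m.
U = 1.183×10^-4 J
1.183×10^-4 J × (1 mJ / 0.001000 J) = 0.1183 mJ

0.118 mJ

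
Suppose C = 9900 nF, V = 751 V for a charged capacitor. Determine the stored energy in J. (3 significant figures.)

2.79 J

E is given directly by: E = ½CV².
C = 9900 nF = 9.900×10^-6 F; V = 751 V.
E = 2.792 J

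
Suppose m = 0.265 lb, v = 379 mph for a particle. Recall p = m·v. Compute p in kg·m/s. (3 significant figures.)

Directly: p = mv.
m = 0.265 lb = 0.1202 kg; v = 379 mph = 169.4 m/s.
p = 20.37 kg·m/s

20.4 kg·m/s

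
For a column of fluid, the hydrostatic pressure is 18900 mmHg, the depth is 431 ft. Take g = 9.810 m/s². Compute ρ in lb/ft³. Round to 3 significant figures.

Rearranging: ρ = P/(g·h).
P = 18900 mmHg = 2.520×10^6 Pa; h = 431 ft = 131.4 m; g = 9.810 m/s².
ρ = 1955 kg/m³
1955 kg/m³ × (1 lb/ft³ / 16.02 kg/m³) = 122.1 lb/ft³

122 lb/ft³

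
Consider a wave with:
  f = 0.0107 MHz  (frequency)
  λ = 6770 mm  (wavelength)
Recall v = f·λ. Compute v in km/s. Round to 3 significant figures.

72.4 km/s

Directly: v = fλ.
f = 0.0107 MHz = 10700 Hz; λ = 6770 mm = 6.770 m.
v = 72439 m/s
72439 m/s × (1 km/s / 1000 m/s) = 72.44 km/s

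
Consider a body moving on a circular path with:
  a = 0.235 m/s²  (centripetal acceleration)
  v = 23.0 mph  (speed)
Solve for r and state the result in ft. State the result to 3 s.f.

Rearranging a = v²/r for r: r = v²/a.
a = 0.235 m/s²; v = 23.0 mph = 10.28 m/s.
r = 449.9 m
449.9 m × (1 ft / 0.3048 m) = 1476 ft

1480 ft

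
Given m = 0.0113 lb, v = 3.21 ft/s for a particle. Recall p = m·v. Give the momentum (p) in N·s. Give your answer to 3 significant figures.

0.00501 N·s

Directly: p = mv.
m = 0.0113 lb = 0.005126 kg; v = 3.21 ft/s = 0.9784 m/s.
p = 0.005015 kg·m/s
Since 1 N·s = 1 kg·m/s, 0.005015 N·s.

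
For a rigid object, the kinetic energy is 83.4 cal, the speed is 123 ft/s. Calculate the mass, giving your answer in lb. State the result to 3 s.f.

Rearranging: m = 2·KE/v².
KE = 83.4 cal = 348.9 J; v = 123 ft/s = 37.49 m/s.
m = 0.4965 kg
0.4965 kg × (1 lb / 0.4536 kg) = 1.095 lb

1.09 lb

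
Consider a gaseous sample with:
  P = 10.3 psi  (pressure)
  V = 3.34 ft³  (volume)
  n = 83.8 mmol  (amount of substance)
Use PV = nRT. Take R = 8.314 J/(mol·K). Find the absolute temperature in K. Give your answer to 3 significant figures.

Rearranging PV = nRT for T: T = PV/(nR).
P = 10.3 psi = 71016 Pa; V = 3.34 ft³ = 0.09458 m³; n = 83.8 mmol = 0.08380 mol; R = 8.314 J/(mol·K).
T = 9640 K

9640 K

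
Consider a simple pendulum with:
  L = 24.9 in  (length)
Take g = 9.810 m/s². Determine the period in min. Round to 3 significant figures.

T is given directly by: T = 2π√(L/g).
L = 24.9 in = 0.6325 m; g = 9.810 m/s².
T = 1.595 s
1.595 s × (1 min / 60.00 s) = 0.02659 min

0.0266 min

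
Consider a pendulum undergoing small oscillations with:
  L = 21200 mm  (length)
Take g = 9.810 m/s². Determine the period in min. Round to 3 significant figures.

0.154 min

Directly: T = 2π√(L/g).
L = 21200 mm = 21.20 m; g = 9.810 m/s².
T = 9.237 s
9.237 s × (1 min / 60.00 s) = 0.1539 min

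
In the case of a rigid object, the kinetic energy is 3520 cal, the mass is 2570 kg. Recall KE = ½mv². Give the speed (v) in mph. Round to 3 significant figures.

7.57 mph

Solving KE = ½mv² for v: v = √(2·KE/m).
KE = 3520 cal = 14728 J; m = 2570 kg.
v = 3.385 m/s
3.385 m/s × (1 mph / 0.4470 m/s) = 7.573 mph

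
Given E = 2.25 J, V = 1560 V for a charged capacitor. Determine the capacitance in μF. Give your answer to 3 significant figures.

1.85 μF

Rearranging: C = 2E/V².
E = 2.25 J; V = 1560 V.
C = 1.849×10^-6 F
1.849×10^-6 F × (1 μF / 1.000×10^-6 F) = 1.849 μF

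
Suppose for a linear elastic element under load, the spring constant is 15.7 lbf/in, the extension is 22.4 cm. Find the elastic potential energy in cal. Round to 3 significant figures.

16.5 cal

U is given directly by: U = ½kx².
k = 15.7 lbf/in = 2749 N/m; x = 22.4 cm = 0.2240 m.
U = 68.98 J
68.98 J × (1 cal / 4.184 J) = 16.49 cal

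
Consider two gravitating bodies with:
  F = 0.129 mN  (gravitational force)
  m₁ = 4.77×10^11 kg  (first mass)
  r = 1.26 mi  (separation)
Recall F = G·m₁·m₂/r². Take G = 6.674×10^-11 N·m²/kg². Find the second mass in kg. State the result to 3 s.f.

Solving F = G·m₁·m₂/r² for m₂: m₂ = F·r²/(G·m₁).
F = 0.129 mN = 1.290×10^-4 N; m₁ = 4.77×10^11 kg; r = 1.26 mi = 2028 m; G = 6.674×10^-11 N·m²/kg².
m₂ = 16.66 kg

16.7 kg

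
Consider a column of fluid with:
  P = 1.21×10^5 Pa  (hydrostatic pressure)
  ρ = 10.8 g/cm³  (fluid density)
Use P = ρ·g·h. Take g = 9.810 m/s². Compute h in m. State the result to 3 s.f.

Solving P = ρ·g·h for h: h = P/(ρ·g).
P = 1.21×10^5 Pa; ρ = 10.8 g/cm³ = 10800 kg/m³; g = 9.810 m/s².
h = 1.142 m

1.14 m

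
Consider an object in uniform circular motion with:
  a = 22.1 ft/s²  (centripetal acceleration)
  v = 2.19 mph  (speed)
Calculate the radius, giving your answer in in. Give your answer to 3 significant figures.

5.60 in

Rearranging: r = v²/a.
a = 22.1 ft/s² = 6.736 m/s²; v = 2.19 mph = 0.9790 m/s.
r = 0.1423 m
0.1423 m × (1 in / 0.02540 m) = 5.602 in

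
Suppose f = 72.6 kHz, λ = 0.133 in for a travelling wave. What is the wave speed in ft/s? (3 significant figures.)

v is given directly by: v = fλ.
f = 72.6 kHz = 72600 Hz; λ = 0.133 in = 0.003378 m.
v = 245.3 m/s
245.3 m/s × (1 ft/s / 0.3048 m/s) = 804.6 ft/s

805 ft/s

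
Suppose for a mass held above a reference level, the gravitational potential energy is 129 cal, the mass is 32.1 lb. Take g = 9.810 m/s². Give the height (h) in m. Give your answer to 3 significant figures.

Solving PE = m·g·h for h: h = PE/(m·g).
PE = 129 cal = 539.7 J; m = 32.1 lb = 14.56 kg; g = 9.810 m/s².
h = 3.779 m

3.78 m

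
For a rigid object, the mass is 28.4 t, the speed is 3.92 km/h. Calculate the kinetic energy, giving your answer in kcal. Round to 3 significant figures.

4.02 kcal

KE is given directly by: KE = ½mv².
m = 28.4 t = 28400 kg; v = 3.92 km/h = 1.089 m/s.
KE = 16837 J
16837 J × (1 kcal / 4184 J) = 4.024 kcal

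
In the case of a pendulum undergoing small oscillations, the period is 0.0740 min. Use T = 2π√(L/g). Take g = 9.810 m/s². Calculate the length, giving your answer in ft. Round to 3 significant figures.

Rearranging: L = g·(T/2π)².
T = 0.0740 min = 4.440 s; g = 9.810 m/s².
L = 4.899 m
4.899 m × (1 ft / 0.3048 m) = 16.07 ft

16.1 ft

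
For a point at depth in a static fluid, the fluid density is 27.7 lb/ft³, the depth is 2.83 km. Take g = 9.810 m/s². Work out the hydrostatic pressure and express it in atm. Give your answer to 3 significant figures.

122 atm

P is given directly by: P = ρgh.
ρ = 27.7 lb/ft³ = 443.7 kg/m³; h = 2.83 km = 2830 m; g = 9.810 m/s².
P = 1.232×10^7 Pa
1.232×10^7 Pa × (1 atm / 1.013×10^5 Pa) = 121.6 atm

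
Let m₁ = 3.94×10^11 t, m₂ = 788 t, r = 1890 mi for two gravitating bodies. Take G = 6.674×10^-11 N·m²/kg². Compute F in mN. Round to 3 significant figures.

2.24 mN

F is given directly by: F = Gm₁m₂/r².
m₁ = 3.94×10^11 t = 3.940×10^14 kg; m₂ = 788 t = 7.880×10^5 kg; r = 1890 mi = 3.042×10^6 m; G = 6.674×10^-11 N·m²/kg².
F = 0.002240 N
0.002240 N × (1 mN / 0.001000 N) = 2.240 mN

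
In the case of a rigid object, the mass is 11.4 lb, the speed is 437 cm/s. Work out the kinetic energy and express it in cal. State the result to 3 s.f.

11.8 cal

KE is given directly by: KE = ½mv².
m = 11.4 lb = 5.171 kg; v = 437 cm/s = 4.370 m/s.
KE = 49.37 J
49.37 J × (1 cal / 4.184 J) = 11.80 cal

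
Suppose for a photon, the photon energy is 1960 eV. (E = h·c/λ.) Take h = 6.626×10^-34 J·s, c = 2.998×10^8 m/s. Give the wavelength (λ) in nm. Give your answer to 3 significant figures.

0.633 nm

Rearranging E = h·c/λ for λ: λ = hc/E.
E = 1960 eV = 3.140×10^-16 J; h = 6.626×10^-34 J·s; c = 2.998×10^8 m/s.
λ = 6.326×10^-10 m
6.326×10^-10 m × (1 nm / 1.000×10^-9 m) = 0.6326 nm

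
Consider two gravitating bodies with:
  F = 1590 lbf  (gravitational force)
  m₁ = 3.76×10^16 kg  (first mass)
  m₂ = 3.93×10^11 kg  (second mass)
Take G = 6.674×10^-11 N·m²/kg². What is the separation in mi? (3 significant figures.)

7340 mi

Rearranging F = G·m₁·m₂/r² for r: r = √(G·m₁m₂/F).
F = 1590 lbf = 7073 N; m₁ = 3.76×10^16 kg; m₂ = 3.93×10^11 kg; G = 6.674×10^-11 N·m²/kg².
r = 1.181×10^7 m
1.181×10^7 m × (1 mi / 1609 m) = 7337 mi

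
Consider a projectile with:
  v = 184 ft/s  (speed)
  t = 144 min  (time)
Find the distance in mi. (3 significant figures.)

Solving v = d/t for d: d = v·t.
v = 184 ft/s = 56.08 m/s; t = 144 min = 8640 s.
d = 4.846×10^5 m
4.846×10^5 m × (1 mi / 1609 m) = 301.1 mi

301 mi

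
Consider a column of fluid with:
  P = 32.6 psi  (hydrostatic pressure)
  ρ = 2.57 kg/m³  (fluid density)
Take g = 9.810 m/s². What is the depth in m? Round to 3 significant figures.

8920 m

Rearranging: h = P/(ρ·g).
P = 32.6 psi = 2.248×10^5 Pa; ρ = 2.57 kg/m³; g = 9.810 m/s².
h = 8915 m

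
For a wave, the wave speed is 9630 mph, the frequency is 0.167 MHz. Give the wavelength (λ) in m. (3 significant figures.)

0.0258 m

Solving v = f·λ for λ: λ = v/f.
v = 9630 mph = 4305 m/s; f = 0.167 MHz = 1.670×10^5 Hz.
λ = 0.02578 m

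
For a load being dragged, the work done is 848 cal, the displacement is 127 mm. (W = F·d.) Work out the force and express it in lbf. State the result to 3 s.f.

Rearranging: F = W/d.
W = 848 cal = 3548 J; d = 127 mm = 0.1270 m.
F = 27937 N  (the unit combination reduces to kg·m/s² = N)
27937 N × (1 lbf / 4.448 N) = 6281 lbf

6280 lbf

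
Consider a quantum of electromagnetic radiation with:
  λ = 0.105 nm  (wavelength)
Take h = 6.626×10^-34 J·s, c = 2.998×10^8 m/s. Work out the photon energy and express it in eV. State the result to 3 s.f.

11800 eV

Directly: E = hc/λ.
λ = 0.105 nm = 1.050×10^-10 m; h = 6.626×10^-34 J·s; c = 2.998×10^8 m/s.
E = 1.892×10^-15 J
1.892×10^-15 J × (1 eV / 1.602×10^-19 J) = 11808 eV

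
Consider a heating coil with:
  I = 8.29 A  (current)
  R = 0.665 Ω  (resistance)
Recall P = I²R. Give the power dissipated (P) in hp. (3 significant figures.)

0.0613 hp

Directly: P = I²R.
I = 8.29 A; R = 0.665 Ω.
P = 45.70 W
45.70 W × (1 hp / 745.7 W) = 0.06129 hp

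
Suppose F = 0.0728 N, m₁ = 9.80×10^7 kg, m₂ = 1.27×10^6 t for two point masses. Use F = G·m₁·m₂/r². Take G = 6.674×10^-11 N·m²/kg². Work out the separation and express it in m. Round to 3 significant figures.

10700 m

From Newton's law of gravitation: r = √(G·m₁m₂/F).
F = 0.0728 N; m₁ = 9.80×10^7 kg; m₂ = 1.27×10^6 t = 1.270×10^9 kg; G = 6.674×10^-11 N·m²/kg².
r = 10682 m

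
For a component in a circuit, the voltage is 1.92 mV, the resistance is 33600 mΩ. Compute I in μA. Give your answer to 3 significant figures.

57.1 μA

Rearranging V = I·R for I: I = V/R.
V = 1.92 mV = 0.001920 V; R = 33600 mΩ = 33.60 Ω.
I = 5.714×10^-5 A
5.714×10^-5 A × (1 μA / 1.000×10^-6 A) = 57.14 μA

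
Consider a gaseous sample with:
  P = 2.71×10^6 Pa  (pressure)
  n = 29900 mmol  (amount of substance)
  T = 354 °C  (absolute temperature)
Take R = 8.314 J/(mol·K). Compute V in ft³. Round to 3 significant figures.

From the ideal-gas law: V = nRT/P.
P = 2.71×10^6 Pa; n = 29900 mmol = 29.90 mol; T = 354 °C = 627.1 K; R = 8.314 J/(mol·K).
V = 0.05753 m³
0.05753 m³ × (1 ft³ / 0.02832 m³) = 2.032 ft³

2.03 ft³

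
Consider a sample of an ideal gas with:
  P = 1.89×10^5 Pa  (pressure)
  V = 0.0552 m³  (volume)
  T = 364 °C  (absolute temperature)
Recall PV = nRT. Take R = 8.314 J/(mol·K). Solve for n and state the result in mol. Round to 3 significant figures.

Solving PV = nRT for n: n = PV/(RT).
P = 1.89×10^5 Pa; V = 0.0552 m³; T = 364 °C = 637.1 K; R = 8.314 J/(mol·K).
n = 1.969 mol

1.97 mol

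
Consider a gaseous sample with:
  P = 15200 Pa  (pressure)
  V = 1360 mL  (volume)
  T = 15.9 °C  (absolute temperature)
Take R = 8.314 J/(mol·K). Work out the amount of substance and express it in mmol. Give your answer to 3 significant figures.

8.60 mmol

Rearranging: n = PV/(RT).
P = 15200 Pa; V = 1360 mL = 0.001360 m³; T = 15.9 °C = 289.0 K; R = 8.314 J/(mol·K).
n = 0.008602 mol
0.008602 mol × (1 mmol / 0.001000 mol) = 8.602 mmol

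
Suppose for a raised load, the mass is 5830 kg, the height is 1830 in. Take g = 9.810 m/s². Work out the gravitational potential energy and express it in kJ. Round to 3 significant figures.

2660 kJ

PE is given directly by: PE = mgh.
m = 5830 kg; h = 1830 in = 46.48 m; g = 9.810 m/s².
PE = 2.658×10^6 J  (the unit combination reduces to kg·m²/s² = J)
2.658×10^6 J × (1 kJ / 1000 J) = 2658 kJ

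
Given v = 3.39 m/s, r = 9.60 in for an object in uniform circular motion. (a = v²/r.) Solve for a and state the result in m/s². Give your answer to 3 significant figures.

47.1 m/s²

Directly: a = v²/r.
v = 3.39 m/s; r = 9.60 in = 0.2438 m.
a = 47.13 m/s²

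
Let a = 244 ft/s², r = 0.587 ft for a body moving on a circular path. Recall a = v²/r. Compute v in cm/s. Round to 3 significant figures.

365 cm/s

Rearranging: v = √(a·r).
a = 244 ft/s² = 74.37 m/s²; r = 0.587 ft = 0.1789 m.
v = 3.648 m/s
3.648 m/s × (1 cm/s / 0.01000 m/s) = 364.8 cm/s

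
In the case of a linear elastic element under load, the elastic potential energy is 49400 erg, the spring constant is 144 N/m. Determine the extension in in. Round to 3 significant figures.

Rearranging U = ½k·x² for x: x = √(2U/k).
U = 49400 erg = 0.004940 J; k = 144 N/m.
x = 0.008283 m
0.008283 m × (1 in / 0.02540 m) = 0.3261 in

0.326 in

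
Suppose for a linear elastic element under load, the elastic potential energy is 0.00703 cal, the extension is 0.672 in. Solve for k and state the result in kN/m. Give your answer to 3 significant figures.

Rearranging: k = 2U/x².
U = 0.00703 cal = 0.02941 J; x = 0.672 in = 0.01707 m.
k = 201.9 N/m
201.9 N/m × (1 kN/m / 1000 N/m) = 0.2019 kN/m

0.202 kN/m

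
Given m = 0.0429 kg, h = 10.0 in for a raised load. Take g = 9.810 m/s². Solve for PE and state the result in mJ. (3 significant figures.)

107 mJ

PE is given directly by: PE = mgh.
m = 0.0429 kg; h = 10.0 in = 0.2540 m; g = 9.810 m/s².
PE = 0.1069 J
0.1069 J × (1 mJ / 0.001000 J) = 106.9 mJ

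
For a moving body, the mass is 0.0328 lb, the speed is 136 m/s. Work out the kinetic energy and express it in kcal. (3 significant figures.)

0.0329 kcal

KE is given directly by: KE = ½mv².
m = 0.0328 lb = 0.01488 kg; v = 136 m/s.
KE = 137.6 J  (the unit combination reduces to kg·m²/s² = J)
137.6 J × (1 kcal / 4184 J) = 0.03288 kcal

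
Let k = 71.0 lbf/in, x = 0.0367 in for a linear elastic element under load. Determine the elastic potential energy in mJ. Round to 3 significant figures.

U is given directly by: U = ½kx².
k = 71.0 lbf/in = 12434 N/m; x = 0.0367 in = 9.322×10^-4 m.
U = 0.005402 J
0.005402 J × (1 mJ / 0.001000 J) = 5.402 mJ

5.40 mJ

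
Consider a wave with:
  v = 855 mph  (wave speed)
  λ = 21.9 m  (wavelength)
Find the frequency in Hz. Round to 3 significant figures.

Rearranging: f = v/λ.
v = 855 mph = 382.2 m/s; λ = 21.9 m.
f = 17.45 Hz

17.5 Hz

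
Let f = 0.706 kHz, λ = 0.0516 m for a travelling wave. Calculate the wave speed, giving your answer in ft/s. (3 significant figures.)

v is given directly by: v = fλ.
f = 0.706 kHz = 706.0 Hz; λ = 0.0516 m.
v = 36.43 m/s
36.43 m/s × (1 ft/s / 0.3048 m/s) = 119.5 ft/s

120 ft/s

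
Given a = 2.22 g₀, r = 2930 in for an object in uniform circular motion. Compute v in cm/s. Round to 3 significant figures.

4030 cm/s

Rearranging: v = √(a·r).
a = 2.22 g₀ = 21.77 m/s²; r = 2930 in = 74.42 m.
v = 40.25 m/s
40.25 m/s × (1 cm/s / 0.01000 m/s) = 4025 cm/s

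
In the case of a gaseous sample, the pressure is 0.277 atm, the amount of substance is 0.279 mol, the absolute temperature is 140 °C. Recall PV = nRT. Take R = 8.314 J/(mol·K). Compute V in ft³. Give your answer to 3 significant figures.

1.21 ft³

Rearranging: V = nRT/P.
P = 0.277 atm = 28067 Pa; n = 0.279 mol; T = 140 °C = 413.1 K; R = 8.314 J/(mol·K).
V = 0.03414 m³
0.03414 m³ × (1 ft³ / 0.02832 m³) = 1.206 ft³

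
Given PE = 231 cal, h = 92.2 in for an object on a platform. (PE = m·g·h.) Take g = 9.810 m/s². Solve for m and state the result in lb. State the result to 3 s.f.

92.7 lb

Rearranging: m = PE/(g·h).
PE = 231 cal = 966.5 J; h = 92.2 in = 2.342 m; g = 9.810 m/s².
m = 42.07 kg
42.07 kg × (1 lb / 0.4536 kg) = 92.75 lb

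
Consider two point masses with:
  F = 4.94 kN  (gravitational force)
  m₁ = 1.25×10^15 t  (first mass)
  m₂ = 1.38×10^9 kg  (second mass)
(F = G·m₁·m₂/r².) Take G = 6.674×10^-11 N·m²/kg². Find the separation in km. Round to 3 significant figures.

4830 km

Rearranging: r = √(G·m₁m₂/F).
F = 4.94 kN = 4940 N; m₁ = 1.25×10^15 t = 1.250×10^18 kg; m₂ = 1.38×10^9 kg; G = 6.674×10^-11 N·m²/kg².
r = 4.828×10^6 m
4.828×10^6 m × (1 km / 1000 m) = 4828 km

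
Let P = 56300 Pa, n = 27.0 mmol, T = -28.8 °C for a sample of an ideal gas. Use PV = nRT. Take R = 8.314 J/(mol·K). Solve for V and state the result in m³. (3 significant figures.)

Rearranging: V = nRT/P.
P = 56300 Pa; n = 27.0 mmol = 0.02700 mol; T = -28.8 °C = 244.3 K; R = 8.314 J/(mol·K).
V = 9.743×10^-4 m³

9.74×10^-4 m³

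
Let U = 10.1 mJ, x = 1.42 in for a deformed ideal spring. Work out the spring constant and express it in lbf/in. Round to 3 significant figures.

0.0887 lbf/in

Solving U = ½k·x² for k: k = 2U/x².
U = 10.1 mJ = 0.01010 J; x = 1.42 in = 0.03607 m.
k = 15.53 N/m
15.53 N/m × (1 lbf/in / 175.1 N/m) = 0.08867 lbf/in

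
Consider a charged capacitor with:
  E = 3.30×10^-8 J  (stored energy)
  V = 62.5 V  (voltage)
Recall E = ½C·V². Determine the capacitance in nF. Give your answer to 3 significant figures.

Solving E = ½C·V² for C: C = 2E/V².
E = 3.30×10^-8 J; V = 62.5 V.
C = 1.690×10^-11 F
1.690×10^-11 F × (1 nF / 1.000×10^-9 F) = 0.01690 nF

0.0169 nF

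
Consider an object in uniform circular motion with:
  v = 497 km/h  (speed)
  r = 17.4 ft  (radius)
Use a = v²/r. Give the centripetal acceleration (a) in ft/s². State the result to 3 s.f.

11800 ft/s²

a is given directly by: a = v²/r.
v = 497 km/h = 138.1 m/s; r = 17.4 ft = 5.304 m.
a = 3594 m/s²
3594 m/s² × (1 ft/s² / 0.3048 m/s²) = 11790 ft/s²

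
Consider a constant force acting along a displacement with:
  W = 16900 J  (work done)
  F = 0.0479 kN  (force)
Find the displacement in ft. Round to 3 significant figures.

1160 ft

Rearranging: d = W/F.
W = 16900 J; F = 0.0479 kN = 47.90 N.
d = 352.8 m
352.8 m × (1 ft / 0.3048 m) = 1158 ft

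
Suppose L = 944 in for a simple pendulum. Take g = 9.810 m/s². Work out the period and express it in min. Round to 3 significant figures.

0.164 min

Directly: T = 2π√(L/g).
L = 944 in = 23.98 m; g = 9.810 m/s².
T = 9.823 s
9.823 s × (1 min / 60.00 s) = 0.1637 min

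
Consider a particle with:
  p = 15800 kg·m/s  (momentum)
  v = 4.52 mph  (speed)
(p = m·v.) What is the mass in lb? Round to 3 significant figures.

Rearranging p = m·v for m: m = p/v.
p = 15800 kg·m/s; v = 4.52 mph = 2.021 m/s.
m = 7819 kg
7819 kg × (1 lb / 0.4536 kg) = 17239 lb

17200 lb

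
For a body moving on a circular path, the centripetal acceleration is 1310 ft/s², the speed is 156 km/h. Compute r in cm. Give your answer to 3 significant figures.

470 cm

Rearranging a = v²/r for r: r = v²/a.
a = 1310 ft/s² = 399.3 m/s²; v = 156 km/h = 43.33 m/s.
r = 4.703 m
4.703 m × (1 cm / 0.01000 m) = 470.3 cm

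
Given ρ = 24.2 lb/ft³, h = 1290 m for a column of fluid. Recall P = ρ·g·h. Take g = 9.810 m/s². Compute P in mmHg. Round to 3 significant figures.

P is given directly by: P = ρgh.
ρ = 24.2 lb/ft³ = 387.6 kg/m³; h = 1290 m; g = 9.810 m/s².
P = 4.906×10^6 Pa
4.906×10^6 Pa × (1 mmHg / 133.3 Pa) = 36795 mmHg

36800 mmHg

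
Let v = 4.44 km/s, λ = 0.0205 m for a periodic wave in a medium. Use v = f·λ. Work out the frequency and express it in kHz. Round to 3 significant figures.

Solving v = f·λ for f: f = v/λ.
v = 4.44 km/s = 4440 m/s; λ = 0.0205 m.
f = 2.166×10^5 Hz
2.166×10^5 Hz × (1 kHz / 1000 Hz) = 216.6 kHz

217 kHz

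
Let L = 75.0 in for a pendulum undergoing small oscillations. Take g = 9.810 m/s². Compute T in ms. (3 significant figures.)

2770 ms

T is given directly by: T = 2π√(L/g).
L = 75.0 in = 1.905 m; g = 9.810 m/s².
T = 2.769 s
2.769 s × (1 ms / 0.001000 s) = 2769 ms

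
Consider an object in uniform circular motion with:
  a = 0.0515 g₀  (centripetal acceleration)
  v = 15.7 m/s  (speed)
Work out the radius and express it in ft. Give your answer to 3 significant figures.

Rearranging: r = v²/a.
a = 0.0515 g₀ = 0.5050 m/s²; v = 15.7 m/s.
r = 488.1 m
488.1 m × (1 ft / 0.3048 m) = 1601 ft

1600 ft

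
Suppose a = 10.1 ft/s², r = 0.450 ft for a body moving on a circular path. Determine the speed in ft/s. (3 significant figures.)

Rearranging: v = √(a·r).
a = 10.1 ft/s² = 3.078 m/s²; r = 0.450 ft = 0.1372 m.
v = 0.6498 m/s
0.6498 m/s × (1 ft/s / 0.3048 m/s) = 2.132 ft/s

2.13 ft/s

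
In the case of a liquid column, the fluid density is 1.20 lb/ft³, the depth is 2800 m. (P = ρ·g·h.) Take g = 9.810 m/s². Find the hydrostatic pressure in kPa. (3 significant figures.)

P is given directly by: P = ρgh.
ρ = 1.20 lb/ft³ = 19.22 kg/m³; h = 2800 m; g = 9.810 m/s².
P = 5.280×10^5 Pa  (the unit combination reduces to kg/(m·s²) = Pa)
5.280×10^5 Pa × (1 kPa / 1000 Pa) = 528.0 kPa

528 kPa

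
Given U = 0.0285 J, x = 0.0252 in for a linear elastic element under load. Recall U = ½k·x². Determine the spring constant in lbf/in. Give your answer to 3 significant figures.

Rearranging: k = 2U/x².
U = 0.0285 J; x = 0.0252 in = 6.401×10^-4 m.
k = 1.391×10^5 N/m
1.391×10^5 N/m × (1 lbf/in / 175.1 N/m) = 794.4 lbf/in

794 lbf/in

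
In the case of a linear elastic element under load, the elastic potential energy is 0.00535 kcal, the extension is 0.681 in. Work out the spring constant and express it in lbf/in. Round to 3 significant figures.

854 lbf/in

Solving U = ½k·x² for k: k = 2U/x².
U = 0.00535 kcal = 22.38 J; x = 0.681 in = 0.01730 m.
k = 1.496×10^5 N/m
1.496×10^5 N/m × (1 lbf/in / 175.1 N/m) = 854.4 lbf/in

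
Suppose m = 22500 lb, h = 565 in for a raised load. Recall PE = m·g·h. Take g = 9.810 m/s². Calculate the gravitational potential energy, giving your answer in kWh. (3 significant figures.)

PE is given directly by: PE = mgh.
m = 22500 lb = 10206 kg; h = 565 in = 14.35 m; g = 9.810 m/s².
PE = 1.437×10^6 J  (the unit combination reduces to kg·m²/s² = J)
1.437×10^6 J × (1 kWh / 3.600×10^6 J) = 0.3991 kWh

0.399 kWh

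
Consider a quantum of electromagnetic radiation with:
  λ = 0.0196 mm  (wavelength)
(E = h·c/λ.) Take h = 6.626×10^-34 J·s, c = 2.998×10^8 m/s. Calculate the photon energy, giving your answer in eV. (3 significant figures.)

E is given directly by: E = hc/λ.
λ = 0.0196 mm = 1.960×10^-5 m; h = 6.626×10^-34 J·s; c = 2.998×10^8 m/s.
E = 1.014×10^-20 J
1.014×10^-20 J × (1 eV / 1.602×10^-19 J) = 0.06326 eV

0.0633 eV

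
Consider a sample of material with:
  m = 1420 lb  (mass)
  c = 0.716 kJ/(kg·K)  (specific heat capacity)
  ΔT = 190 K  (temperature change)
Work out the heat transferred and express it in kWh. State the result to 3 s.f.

24.3 kWh

Q is given directly by: Q = mcΔT.
m = 1420 lb = 644.1 kg; c = 0.716 kJ/(kg·K) = 716.0 J/(kg·K); ΔT = 190 K.
Q = 8.762×10^7 J  (the unit combination reduces to kg·m²/s² = J)
8.762×10^7 J × (1 kWh / 3.600×10^6 J) = 24.34 kWh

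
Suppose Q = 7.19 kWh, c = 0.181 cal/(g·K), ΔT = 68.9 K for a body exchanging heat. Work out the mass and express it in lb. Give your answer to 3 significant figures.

Rearranging: m = Q/(c·ΔT).
Q = 7.19 kWh = 2.588×10^7 J; c = 0.181 cal/(g·K) = 757.3 J/(kg·K); ΔT = 68.9 K.
m = 496.1 kg
496.1 kg × (1 lb / 0.4536 kg) = 1094 lb

1090 lb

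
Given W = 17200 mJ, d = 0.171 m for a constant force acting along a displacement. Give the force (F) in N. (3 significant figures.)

Rearranging W = F·d for F: F = W/d.
W = 17200 mJ = 17.20 J; d = 0.171 m.
F = 100.6 N  (the unit combination reduces to kg·m/s² = N)

101 N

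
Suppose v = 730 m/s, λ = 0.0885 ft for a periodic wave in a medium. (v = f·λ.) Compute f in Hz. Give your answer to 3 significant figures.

27100 Hz

Rearranging v = f·λ for f: f = v/λ.
v = 730 m/s; λ = 0.0885 ft = 0.02697 m.
f = 27062 Hz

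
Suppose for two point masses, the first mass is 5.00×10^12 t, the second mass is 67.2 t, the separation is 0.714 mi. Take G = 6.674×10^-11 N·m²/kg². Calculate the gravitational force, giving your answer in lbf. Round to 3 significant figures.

From Newton's law of gravitation: F = Gm₁m₂/r².
m₁ = 5.00×10^12 t = 5.000×10^15 kg; m₂ = 67.2 t = 67200 kg; r = 0.714 mi = 1149 m; G = 6.674×10^-11 N·m²/kg².
F = 16984 N  (the unit combination reduces to kg·m/s² = N)
16984 N × (1 lbf / 4.448 N) = 3818 lbf

3820 lbf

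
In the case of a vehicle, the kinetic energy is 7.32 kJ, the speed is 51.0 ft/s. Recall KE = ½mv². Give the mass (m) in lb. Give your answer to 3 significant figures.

Solving KE = ½mv² for m: m = 2·KE/v².
KE = 7.32 kJ = 7320 J; v = 51.0 ft/s = 15.54 m/s.
m = 60.59 kg
60.59 kg × (1 lb / 0.4536 kg) = 133.6 lb

134 lb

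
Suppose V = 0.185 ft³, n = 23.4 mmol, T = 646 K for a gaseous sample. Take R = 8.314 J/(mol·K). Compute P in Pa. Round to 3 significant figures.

24000 Pa

P is given directly by: P = nRT/V.
V = 0.185 ft³ = 0.005239 m³; n = 23.4 mmol = 0.02340 mol; T = 646 K; R = 8.314 J/(mol·K).
P = 23991 Pa  (the unit combination reduces to kg/(m·s²) = Pa)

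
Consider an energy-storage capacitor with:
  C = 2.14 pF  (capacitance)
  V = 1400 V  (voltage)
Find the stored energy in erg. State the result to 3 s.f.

E is given directly by: E = ½CV².
C = 2.14 pF = 2.140×10^-12 F; V = 1400 V.
E = 2.097×10^-6 J
2.097×10^-6 J × (1 erg / 1.000×10^-7 J) = 20.97 erg

21.0 erg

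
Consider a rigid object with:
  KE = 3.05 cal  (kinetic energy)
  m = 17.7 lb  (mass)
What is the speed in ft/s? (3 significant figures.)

Solving KE = ½mv² for v: v = √(2·KE/m).
KE = 3.05 cal = 12.76 J; m = 17.7 lb = 8.029 kg.
v = 1.783 m/s
1.783 m/s × (1 ft/s / 0.3048 m/s) = 5.850 ft/s

5.85 ft/s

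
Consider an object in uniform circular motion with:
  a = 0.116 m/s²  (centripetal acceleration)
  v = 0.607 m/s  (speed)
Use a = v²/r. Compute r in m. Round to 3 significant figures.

Rearranging: r = v²/a.
a = 0.116 m/s²; v = 0.607 m/s.
r = 3.176 m

3.18 m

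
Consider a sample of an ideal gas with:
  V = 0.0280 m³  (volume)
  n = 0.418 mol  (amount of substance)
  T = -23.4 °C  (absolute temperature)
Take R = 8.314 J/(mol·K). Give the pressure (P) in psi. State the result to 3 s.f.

4.50 psi

From the ideal-gas law: P = nRT/V.
V = 0.0280 m³; n = 0.418 mol; T = -23.4 °C = 249.7 K; R = 8.314 J/(mol·K).
P = 30998 Pa  (the unit combination reduces to kg/(m·s²) = Pa)
30998 Pa × (1 psi / 6895 Pa) = 4.496 psi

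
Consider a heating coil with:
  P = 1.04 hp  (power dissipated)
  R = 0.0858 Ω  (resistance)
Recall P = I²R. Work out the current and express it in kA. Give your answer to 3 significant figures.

0.0951 kA

Solving P = I²R for I: I = √(P/R).
P = 1.04 hp = 775.5 W; R = 0.0858 Ω.
I = 95.07 A
95.07 A × (1 kA / 1000 A) = 0.09507 kA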